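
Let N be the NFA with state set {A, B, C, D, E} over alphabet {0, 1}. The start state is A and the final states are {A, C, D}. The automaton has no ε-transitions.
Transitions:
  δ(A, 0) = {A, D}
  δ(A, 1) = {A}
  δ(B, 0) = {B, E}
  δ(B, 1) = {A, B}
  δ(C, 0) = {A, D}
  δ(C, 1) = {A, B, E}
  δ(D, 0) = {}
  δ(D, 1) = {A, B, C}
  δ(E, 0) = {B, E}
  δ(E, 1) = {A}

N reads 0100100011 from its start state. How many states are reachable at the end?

Start: {A}
read 0: {A, D}
read 1: {A, B, C}
read 0: {A, B, D, E}
read 0: {A, B, D, E}
read 1: {A, B, C}
read 0: {A, B, D, E}
read 0: {A, B, D, E}
read 0: {A, B, D, E}
read 1: {A, B, C}
read 1: {A, B, E}
Final reachable set {A, B, E} has 3 states.

3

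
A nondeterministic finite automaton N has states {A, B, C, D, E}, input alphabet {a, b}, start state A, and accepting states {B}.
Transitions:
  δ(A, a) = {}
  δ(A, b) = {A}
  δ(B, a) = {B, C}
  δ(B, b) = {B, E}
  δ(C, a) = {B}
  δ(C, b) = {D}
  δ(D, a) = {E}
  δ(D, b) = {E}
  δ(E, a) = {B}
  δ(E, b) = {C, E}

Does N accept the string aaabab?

rejected

Start: {A}
read a: {}
The reachable set is empty and stays empty for the remaining 5 symbols.
Reachable ∩ accepting = {} — empty.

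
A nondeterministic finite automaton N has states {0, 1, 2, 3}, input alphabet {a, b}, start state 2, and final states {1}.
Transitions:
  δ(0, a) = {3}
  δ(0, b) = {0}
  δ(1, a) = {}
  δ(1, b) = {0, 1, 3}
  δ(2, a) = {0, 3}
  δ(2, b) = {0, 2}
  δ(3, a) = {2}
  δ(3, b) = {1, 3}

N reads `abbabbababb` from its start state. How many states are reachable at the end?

Start: {2}
read a: {0, 3}
read b: {0, 1, 3}
read b: {0, 1, 3}
read a: {2, 3}
read b: {0, 1, 2, 3}
read b: {0, 1, 2, 3}
read a: {0, 2, 3}
read b: {0, 1, 2, 3}
read a: {0, 2, 3}
read b: {0, 1, 2, 3}
read b: {0, 1, 2, 3}
Final reachable set {0, 1, 2, 3} has 4 states.

4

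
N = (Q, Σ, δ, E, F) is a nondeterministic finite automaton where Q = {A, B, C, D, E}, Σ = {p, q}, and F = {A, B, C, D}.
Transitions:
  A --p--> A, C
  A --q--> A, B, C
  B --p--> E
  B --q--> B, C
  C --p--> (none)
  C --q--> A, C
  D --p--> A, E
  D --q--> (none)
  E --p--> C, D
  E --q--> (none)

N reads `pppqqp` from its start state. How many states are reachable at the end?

Start: {E}
read p: {C, D}
read p: {A, E}
read p: {A, C, D}
read q: {A, B, C}
read q: {A, B, C}
read p: {A, C, E}
Final reachable set {A, C, E} has 3 states.

3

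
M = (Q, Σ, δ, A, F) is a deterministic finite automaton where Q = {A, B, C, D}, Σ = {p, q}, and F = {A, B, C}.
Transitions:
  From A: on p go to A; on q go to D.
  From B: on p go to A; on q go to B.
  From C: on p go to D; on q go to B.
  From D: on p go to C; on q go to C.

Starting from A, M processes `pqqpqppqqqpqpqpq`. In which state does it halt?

D

A --p--> A
A --q--> D
D --q--> C
C --p--> D
D --q--> C
C --p--> D
D --p--> C
C --q--> B
B --q--> B
B --q--> B
B --p--> A
A --q--> D
D --p--> C
C --q--> B
B --p--> A
A --q--> D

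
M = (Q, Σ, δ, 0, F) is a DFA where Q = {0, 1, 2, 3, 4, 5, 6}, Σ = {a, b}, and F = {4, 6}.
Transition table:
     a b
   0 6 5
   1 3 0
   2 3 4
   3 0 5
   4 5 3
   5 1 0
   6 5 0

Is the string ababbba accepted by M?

0 --a--> 6
6 --b--> 0
0 --a--> 6
6 --b--> 0
0 --b--> 5
5 --b--> 0
0 --a--> 6
End in state 6, which is an accepting state.

accepted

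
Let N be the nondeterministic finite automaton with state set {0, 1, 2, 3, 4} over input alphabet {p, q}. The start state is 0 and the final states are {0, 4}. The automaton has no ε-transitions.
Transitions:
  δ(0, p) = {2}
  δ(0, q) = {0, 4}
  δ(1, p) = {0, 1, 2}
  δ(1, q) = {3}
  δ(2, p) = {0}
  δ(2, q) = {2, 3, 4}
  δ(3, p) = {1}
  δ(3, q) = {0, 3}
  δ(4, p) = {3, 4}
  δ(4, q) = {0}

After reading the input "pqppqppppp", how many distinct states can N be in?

5

Start: {0}
read p: {2}
read q: {2, 3, 4}
read p: {0, 1, 3, 4}
read p: {0, 1, 2, 3, 4}
read q: {0, 2, 3, 4}
read p: {0, 1, 2, 3, 4}
read p: {0, 1, 2, 3, 4}
read p: {0, 1, 2, 3, 4}
read p: {0, 1, 2, 3, 4}
read p: {0, 1, 2, 3, 4}
Final reachable set {0, 1, 2, 3, 4} has 5 states.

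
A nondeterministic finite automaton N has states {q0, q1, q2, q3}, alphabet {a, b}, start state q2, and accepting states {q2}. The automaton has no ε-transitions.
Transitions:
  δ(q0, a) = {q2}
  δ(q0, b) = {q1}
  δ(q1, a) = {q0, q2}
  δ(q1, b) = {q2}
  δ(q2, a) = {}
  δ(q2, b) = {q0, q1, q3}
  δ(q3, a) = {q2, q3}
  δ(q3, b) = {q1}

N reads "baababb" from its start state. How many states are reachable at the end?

Start: {q2}
read b: {q0, q1, q3}
read a: {q0, q2, q3}
read a: {q2, q3}
read b: {q0, q1, q3}
read a: {q0, q2, q3}
read b: {q0, q1, q3}
read b: {q1, q2}
Final reachable set {q1, q2} has 2 states.

2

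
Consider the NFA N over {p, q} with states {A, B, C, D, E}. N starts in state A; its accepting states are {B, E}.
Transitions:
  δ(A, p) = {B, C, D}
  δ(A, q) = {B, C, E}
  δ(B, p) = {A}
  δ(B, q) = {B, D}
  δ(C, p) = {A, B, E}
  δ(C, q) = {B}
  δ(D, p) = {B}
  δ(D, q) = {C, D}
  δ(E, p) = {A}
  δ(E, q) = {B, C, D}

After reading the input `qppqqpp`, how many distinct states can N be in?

Start: {A}
read q: {B, C, E}
read p: {A, B, E}
read p: {A, B, C, D}
read q: {B, C, D, E}
read q: {B, C, D}
read p: {A, B, E}
read p: {A, B, C, D}
Final reachable set {A, B, C, D} has 4 states.

4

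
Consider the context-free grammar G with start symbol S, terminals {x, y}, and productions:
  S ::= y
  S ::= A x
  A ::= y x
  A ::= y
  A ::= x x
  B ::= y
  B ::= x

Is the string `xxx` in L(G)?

yes

S ⇒ Ax ⇒ xxx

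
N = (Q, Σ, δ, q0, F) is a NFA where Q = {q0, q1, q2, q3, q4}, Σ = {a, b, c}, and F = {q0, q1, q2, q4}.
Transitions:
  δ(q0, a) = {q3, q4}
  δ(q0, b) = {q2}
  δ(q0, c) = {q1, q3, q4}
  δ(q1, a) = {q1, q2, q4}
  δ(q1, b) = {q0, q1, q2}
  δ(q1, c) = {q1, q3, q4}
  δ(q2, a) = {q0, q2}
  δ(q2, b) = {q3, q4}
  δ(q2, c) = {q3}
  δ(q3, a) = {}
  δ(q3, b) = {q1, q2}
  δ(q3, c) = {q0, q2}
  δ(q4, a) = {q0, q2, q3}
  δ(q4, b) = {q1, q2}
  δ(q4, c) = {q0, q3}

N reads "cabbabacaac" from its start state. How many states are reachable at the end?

Start: {q0}
read c: {q1, q3, q4}
read a: {q0, q1, q2, q3, q4}
read b: {q0, q1, q2, q3, q4}
read b: {q0, q1, q2, q3, q4}
read a: {q0, q1, q2, q3, q4}
read b: {q0, q1, q2, q3, q4}
read a: {q0, q1, q2, q3, q4}
read c: {q0, q1, q2, q3, q4}
read a: {q0, q1, q2, q3, q4}
read a: {q0, q1, q2, q3, q4}
read c: {q0, q1, q2, q3, q4}
Final reachable set {q0, q1, q2, q3, q4} has 5 states.

5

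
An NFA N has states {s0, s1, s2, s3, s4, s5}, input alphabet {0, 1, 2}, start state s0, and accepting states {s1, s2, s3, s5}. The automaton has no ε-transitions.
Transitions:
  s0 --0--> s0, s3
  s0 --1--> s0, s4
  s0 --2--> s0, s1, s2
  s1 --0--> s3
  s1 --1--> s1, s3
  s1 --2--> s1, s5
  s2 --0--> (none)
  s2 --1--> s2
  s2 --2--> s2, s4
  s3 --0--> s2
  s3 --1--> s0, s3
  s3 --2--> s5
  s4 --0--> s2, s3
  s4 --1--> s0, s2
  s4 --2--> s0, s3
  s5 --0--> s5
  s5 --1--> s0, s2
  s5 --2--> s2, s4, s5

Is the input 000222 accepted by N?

accepted

Start: {s0}
read 0: {s0, s3}
read 0: {s0, s2, s3}
read 0: {s0, s2, s3}
read 2: {s0, s1, s2, s4, s5}
read 2: {s0, s1, s2, s3, s4, s5}
read 2: {s0, s1, s2, s3, s4, s5}
Reachable ∩ accepting = {s1, s2, s3, s5} — nonempty.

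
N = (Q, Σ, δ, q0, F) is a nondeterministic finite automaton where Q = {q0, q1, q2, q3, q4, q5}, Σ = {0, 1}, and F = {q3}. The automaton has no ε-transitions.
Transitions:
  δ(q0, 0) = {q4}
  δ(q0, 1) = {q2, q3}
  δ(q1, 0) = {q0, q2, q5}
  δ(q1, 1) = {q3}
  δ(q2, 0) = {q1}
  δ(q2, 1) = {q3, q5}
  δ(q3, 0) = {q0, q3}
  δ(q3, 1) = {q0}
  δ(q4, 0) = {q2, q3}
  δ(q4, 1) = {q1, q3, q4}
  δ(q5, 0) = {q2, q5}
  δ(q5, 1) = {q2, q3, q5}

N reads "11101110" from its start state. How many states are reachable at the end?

Start: {q0}
read 1: {q2, q3}
read 1: {q0, q3, q5}
read 1: {q0, q2, q3, q5}
read 0: {q0, q1, q2, q3, q4, q5}
read 1: {q0, q1, q2, q3, q4, q5}
read 1: {q0, q1, q2, q3, q4, q5}
read 1: {q0, q1, q2, q3, q4, q5}
read 0: {q0, q1, q2, q3, q4, q5}
Final reachable set {q0, q1, q2, q3, q4, q5} has 6 states.

6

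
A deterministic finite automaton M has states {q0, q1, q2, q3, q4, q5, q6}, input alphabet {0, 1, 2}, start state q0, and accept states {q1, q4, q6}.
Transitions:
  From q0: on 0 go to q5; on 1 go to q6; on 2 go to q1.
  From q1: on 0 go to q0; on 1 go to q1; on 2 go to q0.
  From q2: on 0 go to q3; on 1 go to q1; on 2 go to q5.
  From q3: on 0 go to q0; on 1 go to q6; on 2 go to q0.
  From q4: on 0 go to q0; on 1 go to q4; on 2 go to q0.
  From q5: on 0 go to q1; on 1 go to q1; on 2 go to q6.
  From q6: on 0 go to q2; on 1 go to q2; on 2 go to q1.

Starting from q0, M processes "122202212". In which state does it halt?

q1

q0 --1--> q6
q6 --2--> q1
q1 --2--> q0
q0 --2--> q1
q1 --0--> q0
q0 --2--> q1
q1 --2--> q0
q0 --1--> q6
q6 --2--> q1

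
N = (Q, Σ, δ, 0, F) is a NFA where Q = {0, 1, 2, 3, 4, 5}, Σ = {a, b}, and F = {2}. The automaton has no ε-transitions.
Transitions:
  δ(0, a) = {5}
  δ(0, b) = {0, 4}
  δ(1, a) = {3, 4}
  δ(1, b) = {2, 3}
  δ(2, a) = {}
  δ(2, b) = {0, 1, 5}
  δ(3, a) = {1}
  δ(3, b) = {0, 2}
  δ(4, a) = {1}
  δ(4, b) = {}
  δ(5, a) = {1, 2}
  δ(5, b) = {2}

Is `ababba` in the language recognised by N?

Start: {0}
read a: {5}
read b: {2}
read a: {}
The reachable set is empty and stays empty for the remaining 3 symbols.
Reachable ∩ accepting = {} — empty.

rejected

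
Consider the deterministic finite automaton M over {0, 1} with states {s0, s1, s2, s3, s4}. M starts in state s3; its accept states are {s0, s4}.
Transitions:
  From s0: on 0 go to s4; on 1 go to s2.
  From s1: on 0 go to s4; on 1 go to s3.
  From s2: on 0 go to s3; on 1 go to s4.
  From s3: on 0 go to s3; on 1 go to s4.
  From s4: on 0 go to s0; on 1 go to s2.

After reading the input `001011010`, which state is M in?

s3 --0--> s3
s3 --0--> s3
s3 --1--> s4
s4 --0--> s0
s0 --1--> s2
s2 --1--> s4
s4 --0--> s0
s0 --1--> s2
s2 --0--> s3

s3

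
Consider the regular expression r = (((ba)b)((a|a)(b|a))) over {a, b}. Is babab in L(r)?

Split as bab·ab: ((ba)b) matches bab and ((a|a)(b|a)) matches ab.

yes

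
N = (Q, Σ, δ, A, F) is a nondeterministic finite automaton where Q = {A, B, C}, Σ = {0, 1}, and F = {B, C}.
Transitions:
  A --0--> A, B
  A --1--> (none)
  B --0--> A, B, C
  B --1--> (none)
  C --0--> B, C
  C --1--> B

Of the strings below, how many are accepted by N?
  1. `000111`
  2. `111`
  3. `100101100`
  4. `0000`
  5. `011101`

`000111`: rejected
`111`: rejected
`100101100`: rejected
`0000`: accepted
`011101`: rejected

1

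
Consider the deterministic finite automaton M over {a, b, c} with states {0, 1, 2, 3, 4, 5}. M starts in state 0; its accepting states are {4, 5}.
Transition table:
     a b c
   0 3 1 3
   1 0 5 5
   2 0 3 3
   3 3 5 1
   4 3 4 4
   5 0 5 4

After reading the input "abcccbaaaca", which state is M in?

0

0 --a--> 3
3 --b--> 5
5 --c--> 4
4 --c--> 4
4 --c--> 4
4 --b--> 4
4 --a--> 3
3 --a--> 3
3 --a--> 3
3 --c--> 1
1 --a--> 0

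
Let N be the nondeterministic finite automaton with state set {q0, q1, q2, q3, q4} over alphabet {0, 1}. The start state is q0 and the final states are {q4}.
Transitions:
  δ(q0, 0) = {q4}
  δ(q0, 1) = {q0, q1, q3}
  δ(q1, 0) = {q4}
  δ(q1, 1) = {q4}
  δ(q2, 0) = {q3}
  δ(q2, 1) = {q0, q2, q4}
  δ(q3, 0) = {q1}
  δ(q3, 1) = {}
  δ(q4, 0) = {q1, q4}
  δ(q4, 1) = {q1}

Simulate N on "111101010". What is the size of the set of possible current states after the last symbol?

2

Start: {q0}
read 1: {q0, q1, q3}
read 1: {q0, q1, q3, q4}
read 1: {q0, q1, q3, q4}
read 1: {q0, q1, q3, q4}
read 0: {q1, q4}
read 1: {q1, q4}
read 0: {q1, q4}
read 1: {q1, q4}
read 0: {q1, q4}
Final reachable set {q1, q4} has 2 states.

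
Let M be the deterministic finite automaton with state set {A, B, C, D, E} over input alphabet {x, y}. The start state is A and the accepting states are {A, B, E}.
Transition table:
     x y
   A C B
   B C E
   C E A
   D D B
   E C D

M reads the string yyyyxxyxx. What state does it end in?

D

A --y--> B
B --y--> E
E --y--> D
D --y--> B
B --x--> C
C --x--> E
E --y--> D
D --x--> D
D --x--> D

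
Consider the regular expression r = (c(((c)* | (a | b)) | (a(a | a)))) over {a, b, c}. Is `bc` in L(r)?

no

No split of bc into u·v has c matching u and (((c)*|(a|b))|(a(a|a))) matching v.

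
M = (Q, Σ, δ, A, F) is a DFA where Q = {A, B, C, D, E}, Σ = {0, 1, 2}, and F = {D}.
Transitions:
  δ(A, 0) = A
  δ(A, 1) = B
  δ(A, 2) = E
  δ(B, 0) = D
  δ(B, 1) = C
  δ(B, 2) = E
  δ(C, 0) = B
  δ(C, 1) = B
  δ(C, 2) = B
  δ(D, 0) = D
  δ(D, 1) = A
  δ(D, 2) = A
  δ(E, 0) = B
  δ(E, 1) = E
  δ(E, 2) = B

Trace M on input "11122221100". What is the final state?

D

A --1--> B
B --1--> C
C --1--> B
B --2--> E
E --2--> B
B --2--> E
E --2--> B
B --1--> C
C --1--> B
B --0--> D
D --0--> D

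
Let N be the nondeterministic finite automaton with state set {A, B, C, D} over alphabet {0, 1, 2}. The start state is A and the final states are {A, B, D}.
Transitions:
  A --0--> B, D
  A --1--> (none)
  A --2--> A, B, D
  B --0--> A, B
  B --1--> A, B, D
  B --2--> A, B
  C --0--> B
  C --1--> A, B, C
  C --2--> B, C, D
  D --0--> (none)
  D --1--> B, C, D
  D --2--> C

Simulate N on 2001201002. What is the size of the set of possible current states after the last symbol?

4

Start: {A}
read 2: {A, B, D}
read 0: {A, B, D}
read 0: {A, B, D}
read 1: {A, B, C, D}
read 2: {A, B, C, D}
read 0: {A, B, D}
read 1: {A, B, C, D}
read 0: {A, B, D}
read 0: {A, B, D}
read 2: {A, B, C, D}
Final reachable set {A, B, C, D} has 4 states.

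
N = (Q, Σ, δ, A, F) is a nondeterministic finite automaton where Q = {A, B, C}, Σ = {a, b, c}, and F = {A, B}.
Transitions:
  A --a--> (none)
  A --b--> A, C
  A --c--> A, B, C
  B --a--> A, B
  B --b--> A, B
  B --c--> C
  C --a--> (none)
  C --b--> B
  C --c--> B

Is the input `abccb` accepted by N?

rejected

Start: {A}
read a: {}
The reachable set is empty and stays empty for the remaining 4 symbols.
Reachable ∩ accepting = {} — empty.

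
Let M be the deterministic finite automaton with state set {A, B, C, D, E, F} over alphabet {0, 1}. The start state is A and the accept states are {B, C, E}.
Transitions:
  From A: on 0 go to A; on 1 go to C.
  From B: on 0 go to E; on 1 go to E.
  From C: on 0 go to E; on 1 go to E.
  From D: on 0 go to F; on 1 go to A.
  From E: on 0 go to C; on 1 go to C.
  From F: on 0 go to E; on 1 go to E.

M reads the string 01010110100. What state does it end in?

E

A --0--> A
A --1--> C
C --0--> E
E --1--> C
C --0--> E
E --1--> C
C --1--> E
E --0--> C
C --1--> E
E --0--> C
C --0--> E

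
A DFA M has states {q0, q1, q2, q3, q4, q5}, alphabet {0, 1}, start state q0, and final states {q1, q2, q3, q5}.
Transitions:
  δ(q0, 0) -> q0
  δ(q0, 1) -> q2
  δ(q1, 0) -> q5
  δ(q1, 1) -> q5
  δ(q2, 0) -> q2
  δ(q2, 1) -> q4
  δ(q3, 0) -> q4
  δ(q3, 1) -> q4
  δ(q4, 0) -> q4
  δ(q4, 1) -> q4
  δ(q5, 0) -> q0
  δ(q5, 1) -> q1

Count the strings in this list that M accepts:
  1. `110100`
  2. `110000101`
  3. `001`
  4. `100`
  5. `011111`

2

`110100`: rejected
`110000101`: rejected
`001`: accepted
`100`: accepted
`011111`: rejected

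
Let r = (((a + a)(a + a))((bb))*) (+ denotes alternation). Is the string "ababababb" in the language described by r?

No split of ababababb into u·v has ((a+a)(a+a)) matching u and ((bb))* matching v.

no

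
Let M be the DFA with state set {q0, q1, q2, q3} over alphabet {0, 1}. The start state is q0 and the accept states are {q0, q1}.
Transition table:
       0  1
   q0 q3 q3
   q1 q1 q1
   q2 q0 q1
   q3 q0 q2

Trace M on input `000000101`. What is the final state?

q0 --0--> q3
q3 --0--> q0
q0 --0--> q3
q3 --0--> q0
q0 --0--> q3
q3 --0--> q0
q0 --1--> q3
q3 --0--> q0
q0 --1--> q3

q3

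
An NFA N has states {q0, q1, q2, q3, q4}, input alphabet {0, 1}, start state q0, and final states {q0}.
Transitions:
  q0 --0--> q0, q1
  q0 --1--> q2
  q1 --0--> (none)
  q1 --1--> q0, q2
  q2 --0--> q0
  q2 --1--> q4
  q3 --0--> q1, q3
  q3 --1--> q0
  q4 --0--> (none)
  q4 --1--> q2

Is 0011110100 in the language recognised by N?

Start: {q0}
read 0: {q0, q1}
read 0: {q0, q1}
read 1: {q0, q2}
read 1: {q2, q4}
read 1: {q2, q4}
read 1: {q2, q4}
read 0: {q0}
read 1: {q2}
read 0: {q0}
read 0: {q0, q1}
Reachable ∩ accepting = {q0} — nonempty.

accepted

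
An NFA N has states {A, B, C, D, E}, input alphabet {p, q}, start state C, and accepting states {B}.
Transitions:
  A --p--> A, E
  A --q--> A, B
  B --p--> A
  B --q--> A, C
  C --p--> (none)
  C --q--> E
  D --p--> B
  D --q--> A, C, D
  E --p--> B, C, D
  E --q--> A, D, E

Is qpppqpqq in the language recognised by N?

Start: {C}
read q: {E}
read p: {B, C, D}
read p: {A, B}
read p: {A, E}
read q: {A, B, D, E}
read p: {A, B, C, D, E}
read q: {A, B, C, D, E}
read q: {A, B, C, D, E}
Reachable ∩ accepting = {B} — nonempty.

accepted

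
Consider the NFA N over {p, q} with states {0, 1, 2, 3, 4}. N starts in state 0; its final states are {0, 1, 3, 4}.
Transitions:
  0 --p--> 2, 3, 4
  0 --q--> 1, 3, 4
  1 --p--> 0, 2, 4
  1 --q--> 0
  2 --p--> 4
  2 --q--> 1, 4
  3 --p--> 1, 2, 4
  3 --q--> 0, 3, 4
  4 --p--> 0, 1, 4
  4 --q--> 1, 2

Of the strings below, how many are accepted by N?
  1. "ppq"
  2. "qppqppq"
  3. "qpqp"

"ppq": accepted
"qppqppq": accepted
"qpqp": accepted

3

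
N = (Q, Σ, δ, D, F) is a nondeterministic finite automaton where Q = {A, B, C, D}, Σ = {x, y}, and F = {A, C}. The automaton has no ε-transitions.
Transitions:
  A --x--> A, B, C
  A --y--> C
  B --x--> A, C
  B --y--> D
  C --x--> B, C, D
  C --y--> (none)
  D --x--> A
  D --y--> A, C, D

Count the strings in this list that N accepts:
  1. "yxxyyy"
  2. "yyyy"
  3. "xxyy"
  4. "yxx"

4

"yxxyyy": accepted
"yyyy": accepted
"xxyy": accepted
"yxx": accepted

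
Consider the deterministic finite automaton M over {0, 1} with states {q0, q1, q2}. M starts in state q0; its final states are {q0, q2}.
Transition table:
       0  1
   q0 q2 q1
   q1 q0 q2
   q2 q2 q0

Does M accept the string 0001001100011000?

accepted

q0 --0--> q2
q2 --0--> q2
q2 --0--> q2
q2 --1--> q0
q0 --0--> q2
q2 --0--> q2
q2 --1--> q0
q0 --1--> q1
q1 --0--> q0
q0 --0--> q2
q2 --0--> q2
q2 --1--> q0
q0 --1--> q1
q1 --0--> q0
q0 --0--> q2
q2 --0--> q2
End in state q2, which is an accepting state.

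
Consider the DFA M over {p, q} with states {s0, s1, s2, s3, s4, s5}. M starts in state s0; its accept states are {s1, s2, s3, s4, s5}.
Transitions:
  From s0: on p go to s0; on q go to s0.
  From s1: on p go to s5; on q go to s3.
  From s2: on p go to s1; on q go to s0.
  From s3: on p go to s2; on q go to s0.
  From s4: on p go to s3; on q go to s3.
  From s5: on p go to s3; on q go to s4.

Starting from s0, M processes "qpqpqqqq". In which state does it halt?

s0 --q--> s0
s0 --p--> s0
s0 --q--> s0
s0 --p--> s0
s0 --q--> s0
s0 --q--> s0
s0 --q--> s0
s0 --q--> s0

s0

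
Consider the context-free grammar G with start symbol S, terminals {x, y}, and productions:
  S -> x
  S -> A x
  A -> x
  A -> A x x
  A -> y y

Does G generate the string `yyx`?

S ⇒ Ax ⇒ yyx

yes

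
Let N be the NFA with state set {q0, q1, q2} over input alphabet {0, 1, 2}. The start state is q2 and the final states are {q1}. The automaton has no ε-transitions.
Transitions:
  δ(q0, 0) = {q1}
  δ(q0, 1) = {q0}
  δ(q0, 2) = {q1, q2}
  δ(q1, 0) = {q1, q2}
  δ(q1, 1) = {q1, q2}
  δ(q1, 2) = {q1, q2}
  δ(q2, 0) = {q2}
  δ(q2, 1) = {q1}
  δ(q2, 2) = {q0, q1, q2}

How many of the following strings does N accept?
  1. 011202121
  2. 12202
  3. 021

3

011202121: accepted
12202: accepted
021: accepted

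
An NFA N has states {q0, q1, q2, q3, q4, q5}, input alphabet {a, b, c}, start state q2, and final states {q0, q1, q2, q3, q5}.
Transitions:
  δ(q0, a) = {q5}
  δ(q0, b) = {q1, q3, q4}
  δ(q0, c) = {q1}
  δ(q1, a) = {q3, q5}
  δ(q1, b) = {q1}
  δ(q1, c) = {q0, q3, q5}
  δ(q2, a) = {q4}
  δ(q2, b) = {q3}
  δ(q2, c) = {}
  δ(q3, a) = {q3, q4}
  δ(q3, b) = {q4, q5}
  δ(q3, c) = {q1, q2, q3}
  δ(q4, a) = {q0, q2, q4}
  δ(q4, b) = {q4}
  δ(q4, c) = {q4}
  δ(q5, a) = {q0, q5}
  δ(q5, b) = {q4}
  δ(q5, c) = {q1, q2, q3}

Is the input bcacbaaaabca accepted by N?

accepted

Start: {q2}
read b: {q3}
read c: {q1, q2, q3}
read a: {q3, q4, q5}
read c: {q1, q2, q3, q4}
read b: {q1, q3, q4, q5}
read a: {q0, q2, q3, q4, q5}
read a: {q0, q2, q3, q4, q5}
read a: {q0, q2, q3, q4, q5}
read a: {q0, q2, q3, q4, q5}
read b: {q1, q3, q4, q5}
read c: {q0, q1, q2, q3, q4, q5}
read a: {q0, q2, q3, q4, q5}
Reachable ∩ accepting = {q0, q2, q3, q5} — nonempty.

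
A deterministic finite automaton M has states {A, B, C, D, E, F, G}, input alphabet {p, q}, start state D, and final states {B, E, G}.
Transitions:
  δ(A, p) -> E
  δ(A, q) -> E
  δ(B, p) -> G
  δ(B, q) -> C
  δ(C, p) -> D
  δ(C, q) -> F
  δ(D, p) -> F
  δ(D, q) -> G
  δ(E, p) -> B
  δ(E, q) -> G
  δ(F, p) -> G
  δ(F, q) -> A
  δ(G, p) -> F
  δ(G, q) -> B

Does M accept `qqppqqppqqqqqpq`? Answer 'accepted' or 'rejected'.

rejected

D --q--> G
G --q--> B
B --p--> G
G --p--> F
F --q--> A
A --q--> E
E --p--> B
B --p--> G
G --q--> B
B --q--> C
C --q--> F
F --q--> A
A --q--> E
E --p--> B
B --q--> C
End in state C, which is not an accepting state.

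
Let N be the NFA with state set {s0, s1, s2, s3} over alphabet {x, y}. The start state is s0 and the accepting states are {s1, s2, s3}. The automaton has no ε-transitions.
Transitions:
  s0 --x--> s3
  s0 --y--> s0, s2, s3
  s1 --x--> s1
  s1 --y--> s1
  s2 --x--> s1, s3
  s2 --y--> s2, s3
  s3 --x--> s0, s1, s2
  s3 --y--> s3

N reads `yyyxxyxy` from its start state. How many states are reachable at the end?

4

Start: {s0}
read y: {s0, s2, s3}
read y: {s0, s2, s3}
read y: {s0, s2, s3}
read x: {s0, s1, s2, s3}
read x: {s0, s1, s2, s3}
read y: {s0, s1, s2, s3}
read x: {s0, s1, s2, s3}
read y: {s0, s1, s2, s3}
Final reachable set {s0, s1, s2, s3} has 4 states.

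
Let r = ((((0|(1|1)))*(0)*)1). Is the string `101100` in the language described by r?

No split of 101100 into u·v has (((0|(1|1)))*(0)*) matching u and 1 matching v.

no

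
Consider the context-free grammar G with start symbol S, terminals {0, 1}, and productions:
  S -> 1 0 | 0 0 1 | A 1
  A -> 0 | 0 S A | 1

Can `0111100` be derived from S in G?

no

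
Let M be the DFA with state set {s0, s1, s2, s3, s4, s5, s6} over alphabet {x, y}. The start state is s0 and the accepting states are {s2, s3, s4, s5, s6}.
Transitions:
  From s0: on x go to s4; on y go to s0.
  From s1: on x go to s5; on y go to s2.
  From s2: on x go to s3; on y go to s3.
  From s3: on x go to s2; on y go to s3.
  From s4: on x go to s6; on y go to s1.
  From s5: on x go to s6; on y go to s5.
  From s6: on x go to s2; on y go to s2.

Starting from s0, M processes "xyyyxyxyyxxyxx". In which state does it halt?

s3

s0 --x--> s4
s4 --y--> s1
s1 --y--> s2
s2 --y--> s3
s3 --x--> s2
s2 --y--> s3
s3 --x--> s2
s2 --y--> s3
s3 --y--> s3
s3 --x--> s2
s2 --x--> s3
s3 --y--> s3
s3 --x--> s2
s2 --x--> s3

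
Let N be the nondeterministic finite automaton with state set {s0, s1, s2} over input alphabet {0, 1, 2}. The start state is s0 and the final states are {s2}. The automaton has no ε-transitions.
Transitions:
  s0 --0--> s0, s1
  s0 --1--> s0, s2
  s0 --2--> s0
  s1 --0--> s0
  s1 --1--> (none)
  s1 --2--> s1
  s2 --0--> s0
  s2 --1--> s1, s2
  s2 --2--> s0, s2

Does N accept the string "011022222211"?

Start: {s0}
read 0: {s0, s1}
read 1: {s0, s2}
read 1: {s0, s1, s2}
read 0: {s0, s1}
read 2: {s0, s1}
read 2: {s0, s1}
read 2: {s0, s1}
read 2: {s0, s1}
read 2: {s0, s1}
read 2: {s0, s1}
read 1: {s0, s2}
read 1: {s0, s1, s2}
Reachable ∩ accepting = {s2} — nonempty.

accepted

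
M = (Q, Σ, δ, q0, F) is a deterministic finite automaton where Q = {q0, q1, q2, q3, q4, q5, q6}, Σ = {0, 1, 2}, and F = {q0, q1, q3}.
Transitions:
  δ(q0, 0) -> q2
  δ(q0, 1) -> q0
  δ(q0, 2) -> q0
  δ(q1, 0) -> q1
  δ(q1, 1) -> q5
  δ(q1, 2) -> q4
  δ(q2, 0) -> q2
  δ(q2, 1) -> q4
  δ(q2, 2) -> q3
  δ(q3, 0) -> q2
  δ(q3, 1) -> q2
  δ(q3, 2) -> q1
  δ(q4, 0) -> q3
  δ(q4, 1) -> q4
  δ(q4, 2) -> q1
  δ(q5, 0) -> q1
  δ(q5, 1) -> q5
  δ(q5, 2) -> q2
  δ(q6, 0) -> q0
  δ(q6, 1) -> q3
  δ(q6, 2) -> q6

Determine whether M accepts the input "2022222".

rejected

q0 --2--> q0
q0 --0--> q2
q2 --2--> q3
q3 --2--> q1
q1 --2--> q4
q4 --2--> q1
q1 --2--> q4
End in state q4, which is not an accepting state.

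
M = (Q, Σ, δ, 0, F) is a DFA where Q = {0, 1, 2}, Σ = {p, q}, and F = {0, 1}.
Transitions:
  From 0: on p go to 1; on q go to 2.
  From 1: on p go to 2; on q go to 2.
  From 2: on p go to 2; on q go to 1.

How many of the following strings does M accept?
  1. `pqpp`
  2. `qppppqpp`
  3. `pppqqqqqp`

0

`pqpp`: rejected
`qppppqpp`: rejected
`pppqqqqqp`: rejected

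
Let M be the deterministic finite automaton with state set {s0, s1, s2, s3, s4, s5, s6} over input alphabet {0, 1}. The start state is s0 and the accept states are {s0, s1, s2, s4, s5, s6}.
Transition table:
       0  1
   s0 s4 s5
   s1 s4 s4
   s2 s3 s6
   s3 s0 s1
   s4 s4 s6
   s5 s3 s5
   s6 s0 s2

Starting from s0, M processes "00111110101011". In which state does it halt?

s2

s0 --0--> s4
s4 --0--> s4
s4 --1--> s6
s6 --1--> s2
s2 --1--> s6
s6 --1--> s2
s2 --1--> s6
s6 --0--> s0
s0 --1--> s5
s5 --0--> s3
s3 --1--> s1
s1 --0--> s4
s4 --1--> s6
s6 --1--> s2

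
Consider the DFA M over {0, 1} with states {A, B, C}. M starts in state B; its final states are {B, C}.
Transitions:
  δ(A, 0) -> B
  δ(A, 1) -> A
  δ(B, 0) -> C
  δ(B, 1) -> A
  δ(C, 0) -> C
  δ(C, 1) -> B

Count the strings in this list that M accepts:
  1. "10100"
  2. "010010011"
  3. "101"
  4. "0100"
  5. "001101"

"10100": accepted
"010010011": rejected
"101": rejected
"0100": accepted
"001101": rejected

2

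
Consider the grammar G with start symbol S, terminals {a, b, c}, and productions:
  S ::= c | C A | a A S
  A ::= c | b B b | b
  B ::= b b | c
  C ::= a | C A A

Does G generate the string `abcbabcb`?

S ⇒ aAS ⇒ abBbS ⇒ abcbS ⇒ abcbCA ⇒ abcbaA ⇒ abcbabBb ⇒ abcbabcb

yes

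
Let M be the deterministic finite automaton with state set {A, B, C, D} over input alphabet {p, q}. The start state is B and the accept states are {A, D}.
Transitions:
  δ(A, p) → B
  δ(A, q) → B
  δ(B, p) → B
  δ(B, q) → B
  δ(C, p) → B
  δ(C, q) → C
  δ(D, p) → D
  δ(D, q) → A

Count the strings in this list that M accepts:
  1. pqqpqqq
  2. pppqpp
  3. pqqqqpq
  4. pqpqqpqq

0

pqqpqqq: rejected
pppqpp: rejected
pqqqqpq: rejected
pqpqqpqq: rejected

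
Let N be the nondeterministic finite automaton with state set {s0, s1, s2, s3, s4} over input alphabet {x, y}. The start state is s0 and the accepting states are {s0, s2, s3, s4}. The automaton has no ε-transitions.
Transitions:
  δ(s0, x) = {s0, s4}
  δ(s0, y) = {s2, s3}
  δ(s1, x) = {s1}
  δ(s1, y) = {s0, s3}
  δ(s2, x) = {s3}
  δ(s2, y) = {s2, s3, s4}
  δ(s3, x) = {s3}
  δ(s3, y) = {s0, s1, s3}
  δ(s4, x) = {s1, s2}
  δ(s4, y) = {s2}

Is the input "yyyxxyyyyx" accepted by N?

Start: {s0}
read y: {s2, s3}
read y: {s0, s1, s2, s3, s4}
read y: {s0, s1, s2, s3, s4}
read x: {s0, s1, s2, s3, s4}
read x: {s0, s1, s2, s3, s4}
read y: {s0, s1, s2, s3, s4}
read y: {s0, s1, s2, s3, s4}
read y: {s0, s1, s2, s3, s4}
read y: {s0, s1, s2, s3, s4}
read x: {s0, s1, s2, s3, s4}
Reachable ∩ accepting = {s0, s2, s3, s4} — nonempty.

accepted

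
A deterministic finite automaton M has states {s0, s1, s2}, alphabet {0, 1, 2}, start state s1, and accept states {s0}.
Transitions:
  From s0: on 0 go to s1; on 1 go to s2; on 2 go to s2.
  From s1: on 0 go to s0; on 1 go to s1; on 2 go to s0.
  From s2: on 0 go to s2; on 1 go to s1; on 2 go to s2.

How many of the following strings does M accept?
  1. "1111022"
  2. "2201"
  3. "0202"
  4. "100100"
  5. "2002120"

0

"1111022": rejected
"2201": rejected
"0202": rejected
"100100": rejected
"2002120": rejected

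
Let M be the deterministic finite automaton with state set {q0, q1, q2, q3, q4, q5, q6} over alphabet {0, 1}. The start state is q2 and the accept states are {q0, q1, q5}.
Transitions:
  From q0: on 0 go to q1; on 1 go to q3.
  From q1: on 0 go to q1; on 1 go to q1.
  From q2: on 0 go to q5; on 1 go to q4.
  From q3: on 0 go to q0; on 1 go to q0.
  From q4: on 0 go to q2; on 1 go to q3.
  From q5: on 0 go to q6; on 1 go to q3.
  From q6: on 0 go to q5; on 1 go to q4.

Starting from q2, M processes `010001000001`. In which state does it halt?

q1

q2 --0--> q5
q5 --1--> q3
q3 --0--> q0
q0 --0--> q1
q1 --0--> q1
q1 --1--> q1
q1 --0--> q1
q1 --0--> q1
q1 --0--> q1
q1 --0--> q1
q1 --0--> q1
q1 --1--> q1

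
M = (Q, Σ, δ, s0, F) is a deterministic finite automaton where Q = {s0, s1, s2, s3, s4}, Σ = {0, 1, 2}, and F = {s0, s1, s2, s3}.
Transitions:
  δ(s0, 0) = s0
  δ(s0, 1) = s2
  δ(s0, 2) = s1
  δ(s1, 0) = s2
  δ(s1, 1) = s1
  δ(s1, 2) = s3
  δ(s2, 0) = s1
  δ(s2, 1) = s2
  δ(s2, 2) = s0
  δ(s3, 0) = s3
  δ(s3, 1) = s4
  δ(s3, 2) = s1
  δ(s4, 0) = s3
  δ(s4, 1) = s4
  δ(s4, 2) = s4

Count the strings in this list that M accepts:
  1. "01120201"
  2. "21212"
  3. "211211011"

1

"01120201": accepted
"21212": rejected
"211211011": rejected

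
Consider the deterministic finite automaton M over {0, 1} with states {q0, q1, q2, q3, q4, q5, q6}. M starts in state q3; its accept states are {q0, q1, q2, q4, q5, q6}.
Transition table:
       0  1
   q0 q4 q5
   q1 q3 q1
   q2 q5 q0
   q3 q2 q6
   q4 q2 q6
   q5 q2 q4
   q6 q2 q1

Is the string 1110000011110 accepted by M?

rejected

q3 --1--> q6
q6 --1--> q1
q1 --1--> q1
q1 --0--> q3
q3 --0--> q2
q2 --0--> q5
q5 --0--> q2
q2 --0--> q5
q5 --1--> q4
q4 --1--> q6
q6 --1--> q1
q1 --1--> q1
q1 --0--> q3
End in state q3, which is not an accepting state.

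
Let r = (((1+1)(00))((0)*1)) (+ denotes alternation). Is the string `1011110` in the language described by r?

No split of 1011110 into u·v has ((1+1)(00)) matching u and ((0)*1) matching v.

no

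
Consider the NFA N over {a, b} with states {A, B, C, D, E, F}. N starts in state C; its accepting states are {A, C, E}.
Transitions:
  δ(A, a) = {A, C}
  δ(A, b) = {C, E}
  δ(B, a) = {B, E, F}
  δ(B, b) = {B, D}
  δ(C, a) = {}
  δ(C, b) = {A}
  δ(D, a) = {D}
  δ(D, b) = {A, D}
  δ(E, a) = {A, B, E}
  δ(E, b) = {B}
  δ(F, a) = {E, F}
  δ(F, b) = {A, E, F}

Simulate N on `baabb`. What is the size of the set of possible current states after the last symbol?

Start: {C}
read b: {A}
read a: {A, C}
read a: {A, C}
read b: {A, C, E}
read b: {A, B, C, E}
Final reachable set {A, B, C, E} has 4 states.

4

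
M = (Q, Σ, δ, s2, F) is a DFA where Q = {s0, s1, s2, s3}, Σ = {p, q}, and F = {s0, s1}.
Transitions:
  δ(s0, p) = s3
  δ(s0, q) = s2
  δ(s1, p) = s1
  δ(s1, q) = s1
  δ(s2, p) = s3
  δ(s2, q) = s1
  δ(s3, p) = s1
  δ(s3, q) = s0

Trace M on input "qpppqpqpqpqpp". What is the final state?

s2 --q--> s1
s1 --p--> s1
s1 --p--> s1
s1 --p--> s1
s1 --q--> s1
s1 --p--> s1
s1 --q--> s1
s1 --p--> s1
s1 --q--> s1
s1 --p--> s1
s1 --q--> s1
s1 --p--> s1
s1 --p--> s1

s1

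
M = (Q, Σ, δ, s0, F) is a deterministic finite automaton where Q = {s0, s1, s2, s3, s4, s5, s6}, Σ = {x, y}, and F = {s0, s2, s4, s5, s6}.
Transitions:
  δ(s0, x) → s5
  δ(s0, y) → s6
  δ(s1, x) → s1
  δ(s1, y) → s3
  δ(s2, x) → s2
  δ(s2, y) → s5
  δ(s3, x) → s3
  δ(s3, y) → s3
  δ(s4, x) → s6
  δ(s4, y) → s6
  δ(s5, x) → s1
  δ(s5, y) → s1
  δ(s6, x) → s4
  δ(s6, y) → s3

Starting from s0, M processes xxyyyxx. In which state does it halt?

s3

s0 --x--> s5
s5 --x--> s1
s1 --y--> s3
s3 --y--> s3
s3 --y--> s3
s3 --x--> s3
s3 --x--> s3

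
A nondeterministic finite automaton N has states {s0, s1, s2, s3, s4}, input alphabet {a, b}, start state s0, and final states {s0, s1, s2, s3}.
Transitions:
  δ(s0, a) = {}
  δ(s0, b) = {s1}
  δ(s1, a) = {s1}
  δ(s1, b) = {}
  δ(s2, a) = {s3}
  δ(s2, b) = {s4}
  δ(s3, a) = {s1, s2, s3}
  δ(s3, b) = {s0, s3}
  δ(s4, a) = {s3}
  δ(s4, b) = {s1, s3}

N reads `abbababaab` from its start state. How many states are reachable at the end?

0

Start: {s0}
read a: {}
The reachable set is empty and stays empty for the remaining 9 symbols.
Final reachable set {} has 0 states.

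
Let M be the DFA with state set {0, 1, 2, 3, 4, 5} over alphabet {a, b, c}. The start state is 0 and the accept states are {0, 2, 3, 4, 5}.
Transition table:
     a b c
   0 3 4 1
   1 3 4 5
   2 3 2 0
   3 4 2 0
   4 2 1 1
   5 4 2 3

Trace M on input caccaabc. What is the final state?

5

0 --c--> 1
1 --a--> 3
3 --c--> 0
0 --c--> 1
1 --a--> 3
3 --a--> 4
4 --b--> 1
1 --c--> 5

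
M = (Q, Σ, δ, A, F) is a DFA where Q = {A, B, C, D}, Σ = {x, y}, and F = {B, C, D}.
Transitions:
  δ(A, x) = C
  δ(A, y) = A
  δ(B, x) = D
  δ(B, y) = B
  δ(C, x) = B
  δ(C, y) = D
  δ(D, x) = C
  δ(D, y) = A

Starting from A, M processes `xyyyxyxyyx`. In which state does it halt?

C

A --x--> C
C --y--> D
D --y--> A
A --y--> A
A --x--> C
C --y--> D
D --x--> C
C --y--> D
D --y--> A
A --x--> C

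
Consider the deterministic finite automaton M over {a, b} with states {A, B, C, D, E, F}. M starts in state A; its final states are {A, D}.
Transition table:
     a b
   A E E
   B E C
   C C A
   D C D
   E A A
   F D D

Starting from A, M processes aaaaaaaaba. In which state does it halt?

A

A --a--> E
E --a--> A
A --a--> E
E --a--> A
A --a--> E
E --a--> A
A --a--> E
E --a--> A
A --b--> E
E --a--> A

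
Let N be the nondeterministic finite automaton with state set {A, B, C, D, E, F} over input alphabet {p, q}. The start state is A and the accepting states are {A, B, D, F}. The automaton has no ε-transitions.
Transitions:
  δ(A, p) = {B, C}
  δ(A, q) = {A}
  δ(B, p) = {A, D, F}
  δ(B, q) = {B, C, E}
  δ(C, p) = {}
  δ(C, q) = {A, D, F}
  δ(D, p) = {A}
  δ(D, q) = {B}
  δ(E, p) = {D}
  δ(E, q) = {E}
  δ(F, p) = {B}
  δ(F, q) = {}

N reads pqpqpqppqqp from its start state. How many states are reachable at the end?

5

Start: {A}
read p: {B, C}
read q: {A, B, C, D, E, F}
read p: {A, B, C, D, F}
read q: {A, B, C, D, E, F}
read p: {A, B, C, D, F}
read q: {A, B, C, D, E, F}
read p: {A, B, C, D, F}
read p: {A, B, C, D, F}
read q: {A, B, C, D, E, F}
read q: {A, B, C, D, E, F}
read p: {A, B, C, D, F}
Final reachable set {A, B, C, D, F} has 5 states.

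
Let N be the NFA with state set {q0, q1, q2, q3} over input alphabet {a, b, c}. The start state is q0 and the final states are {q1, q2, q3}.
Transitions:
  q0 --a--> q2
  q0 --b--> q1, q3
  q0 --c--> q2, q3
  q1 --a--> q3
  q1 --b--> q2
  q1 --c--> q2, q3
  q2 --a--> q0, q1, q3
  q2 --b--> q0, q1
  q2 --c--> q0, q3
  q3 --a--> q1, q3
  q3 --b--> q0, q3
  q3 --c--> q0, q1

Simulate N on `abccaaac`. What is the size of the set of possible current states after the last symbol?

4

Start: {q0}
read a: {q2}
read b: {q0, q1}
read c: {q2, q3}
read c: {q0, q1, q3}
read a: {q1, q2, q3}
read a: {q0, q1, q3}
read a: {q1, q2, q3}
read c: {q0, q1, q2, q3}
Final reachable set {q0, q1, q2, q3} has 4 states.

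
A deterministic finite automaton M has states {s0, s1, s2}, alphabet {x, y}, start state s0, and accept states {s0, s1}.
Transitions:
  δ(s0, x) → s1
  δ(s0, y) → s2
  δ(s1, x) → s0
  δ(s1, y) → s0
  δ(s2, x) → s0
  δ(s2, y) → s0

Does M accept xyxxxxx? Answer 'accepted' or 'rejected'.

s0 --x--> s1
s1 --y--> s0
s0 --x--> s1
s1 --x--> s0
s0 --x--> s1
s1 --x--> s0
s0 --x--> s1
End in state s1, which is an accepting state.

accepted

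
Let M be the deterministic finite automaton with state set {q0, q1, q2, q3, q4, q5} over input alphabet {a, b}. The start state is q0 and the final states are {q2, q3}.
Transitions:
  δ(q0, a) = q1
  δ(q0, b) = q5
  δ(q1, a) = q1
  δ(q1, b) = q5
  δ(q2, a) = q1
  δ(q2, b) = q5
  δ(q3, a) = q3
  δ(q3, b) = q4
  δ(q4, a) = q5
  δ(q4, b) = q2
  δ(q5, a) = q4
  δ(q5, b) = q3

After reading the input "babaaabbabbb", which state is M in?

q0 --b--> q5
q5 --a--> q4
q4 --b--> q2
q2 --a--> q1
q1 --a--> q1
q1 --a--> q1
q1 --b--> q5
q5 --b--> q3
q3 --a--> q3
q3 --b--> q4
q4 --b--> q2
q2 --b--> q5

q5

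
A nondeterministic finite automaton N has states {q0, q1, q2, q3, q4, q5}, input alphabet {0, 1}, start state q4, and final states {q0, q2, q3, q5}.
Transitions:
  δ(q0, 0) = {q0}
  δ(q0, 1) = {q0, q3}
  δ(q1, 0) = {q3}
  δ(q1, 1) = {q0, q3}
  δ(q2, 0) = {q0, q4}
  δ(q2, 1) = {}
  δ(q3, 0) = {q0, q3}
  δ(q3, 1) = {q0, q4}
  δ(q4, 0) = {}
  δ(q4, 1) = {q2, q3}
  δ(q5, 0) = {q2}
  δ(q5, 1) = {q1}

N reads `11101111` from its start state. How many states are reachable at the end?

Start: {q4}
read 1: {q2, q3}
read 1: {q0, q4}
read 1: {q0, q2, q3}
read 0: {q0, q3, q4}
read 1: {q0, q2, q3, q4}
read 1: {q0, q2, q3, q4}
read 1: {q0, q2, q3, q4}
read 1: {q0, q2, q3, q4}
Final reachable set {q0, q2, q3, q4} has 4 states.

4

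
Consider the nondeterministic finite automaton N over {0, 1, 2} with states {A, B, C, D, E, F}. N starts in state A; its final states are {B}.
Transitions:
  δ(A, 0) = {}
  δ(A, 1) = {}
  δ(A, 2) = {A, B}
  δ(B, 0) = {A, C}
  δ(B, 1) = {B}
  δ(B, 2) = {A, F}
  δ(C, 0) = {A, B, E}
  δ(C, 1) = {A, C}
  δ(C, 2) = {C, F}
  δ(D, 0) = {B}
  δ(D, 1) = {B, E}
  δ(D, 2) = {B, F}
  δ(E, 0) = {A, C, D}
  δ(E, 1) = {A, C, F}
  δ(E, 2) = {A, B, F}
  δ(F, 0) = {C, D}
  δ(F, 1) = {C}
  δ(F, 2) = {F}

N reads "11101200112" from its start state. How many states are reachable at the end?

0

Start: {A}
read 1: {}
The reachable set is empty and stays empty for the remaining 10 symbols.
Final reachable set {} has 0 states.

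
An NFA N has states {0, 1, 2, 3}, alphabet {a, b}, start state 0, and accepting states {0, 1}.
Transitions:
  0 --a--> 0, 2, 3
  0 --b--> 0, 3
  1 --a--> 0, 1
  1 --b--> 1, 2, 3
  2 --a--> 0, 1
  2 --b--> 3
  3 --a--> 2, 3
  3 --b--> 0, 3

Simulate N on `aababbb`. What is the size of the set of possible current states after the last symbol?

Start: {0}
read a: {0, 2, 3}
read a: {0, 1, 2, 3}
read b: {0, 1, 2, 3}
read a: {0, 1, 2, 3}
read b: {0, 1, 2, 3}
read b: {0, 1, 2, 3}
read b: {0, 1, 2, 3}
Final reachable set {0, 1, 2, 3} has 4 states.

4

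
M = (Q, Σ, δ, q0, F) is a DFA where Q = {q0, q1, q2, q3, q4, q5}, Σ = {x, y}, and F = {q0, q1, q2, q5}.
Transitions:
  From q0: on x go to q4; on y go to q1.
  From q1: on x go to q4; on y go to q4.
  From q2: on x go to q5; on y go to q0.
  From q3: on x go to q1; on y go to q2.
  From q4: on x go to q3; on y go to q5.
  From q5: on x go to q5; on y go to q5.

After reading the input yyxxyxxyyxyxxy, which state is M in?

q5

q0 --y--> q1
q1 --y--> q4
q4 --x--> q3
q3 --x--> q1
q1 --y--> q4
q4 --x--> q3
q3 --x--> q1
q1 --y--> q4
q4 --y--> q5
q5 --x--> q5
q5 --y--> q5
q5 --x--> q5
q5 --x--> q5
q5 --y--> q5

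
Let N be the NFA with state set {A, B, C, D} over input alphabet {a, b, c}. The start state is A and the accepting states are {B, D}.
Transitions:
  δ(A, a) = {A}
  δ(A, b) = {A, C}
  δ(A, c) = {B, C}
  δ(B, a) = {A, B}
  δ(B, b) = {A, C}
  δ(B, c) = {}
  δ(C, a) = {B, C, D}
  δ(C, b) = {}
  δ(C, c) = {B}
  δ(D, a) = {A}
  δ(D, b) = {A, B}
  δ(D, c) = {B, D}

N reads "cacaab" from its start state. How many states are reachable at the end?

3

Start: {A}
read c: {B, C}
read a: {A, B, C, D}
read c: {B, C, D}
read a: {A, B, C, D}
read a: {A, B, C, D}
read b: {A, B, C}
Final reachable set {A, B, C} has 3 states.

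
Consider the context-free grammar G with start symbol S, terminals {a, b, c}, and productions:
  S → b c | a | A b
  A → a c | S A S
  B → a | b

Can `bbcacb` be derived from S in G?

no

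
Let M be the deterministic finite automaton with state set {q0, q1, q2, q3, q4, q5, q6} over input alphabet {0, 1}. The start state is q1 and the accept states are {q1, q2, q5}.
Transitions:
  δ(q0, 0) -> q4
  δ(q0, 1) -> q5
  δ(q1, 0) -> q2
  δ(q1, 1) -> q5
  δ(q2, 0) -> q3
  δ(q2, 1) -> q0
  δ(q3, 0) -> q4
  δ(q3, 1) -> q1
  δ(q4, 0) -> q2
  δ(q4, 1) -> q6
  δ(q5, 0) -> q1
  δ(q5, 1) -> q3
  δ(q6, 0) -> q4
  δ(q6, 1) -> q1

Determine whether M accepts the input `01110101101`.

rejected

q1 --0--> q2
q2 --1--> q0
q0 --1--> q5
q5 --1--> q3
q3 --0--> q4
q4 --1--> q6
q6 --0--> q4
q4 --1--> q6
q6 --1--> q1
q1 --0--> q2
q2 --1--> q0
End in state q0, which is not an accepting state.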